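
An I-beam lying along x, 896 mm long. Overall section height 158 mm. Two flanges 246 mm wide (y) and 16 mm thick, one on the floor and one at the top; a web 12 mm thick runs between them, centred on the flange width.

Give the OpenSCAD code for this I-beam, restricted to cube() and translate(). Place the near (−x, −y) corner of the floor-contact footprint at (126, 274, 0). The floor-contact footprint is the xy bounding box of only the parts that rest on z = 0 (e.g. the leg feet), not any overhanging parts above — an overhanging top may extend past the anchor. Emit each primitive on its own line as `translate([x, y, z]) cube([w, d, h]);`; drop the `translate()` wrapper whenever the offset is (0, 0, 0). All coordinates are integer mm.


translate([126, 274, 0]) cube([896, 246, 16]);
translate([126, 391, 16]) cube([896, 12, 126]);
translate([126, 274, 142]) cube([896, 246, 16]);


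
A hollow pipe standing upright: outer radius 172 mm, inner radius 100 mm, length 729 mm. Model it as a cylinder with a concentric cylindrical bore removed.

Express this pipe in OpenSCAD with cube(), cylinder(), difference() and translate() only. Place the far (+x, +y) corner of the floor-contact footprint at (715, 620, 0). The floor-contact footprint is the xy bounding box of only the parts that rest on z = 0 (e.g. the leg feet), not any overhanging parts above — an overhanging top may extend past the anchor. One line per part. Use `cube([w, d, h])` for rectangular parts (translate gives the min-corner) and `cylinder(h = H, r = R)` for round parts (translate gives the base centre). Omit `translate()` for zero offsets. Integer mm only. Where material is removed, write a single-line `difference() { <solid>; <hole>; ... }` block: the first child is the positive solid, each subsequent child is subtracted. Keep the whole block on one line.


difference() { translate([543, 448, 0]) cylinder(h = 729, r = 172); translate([543, 448, 0]) cylinder(h = 729, r = 100); }


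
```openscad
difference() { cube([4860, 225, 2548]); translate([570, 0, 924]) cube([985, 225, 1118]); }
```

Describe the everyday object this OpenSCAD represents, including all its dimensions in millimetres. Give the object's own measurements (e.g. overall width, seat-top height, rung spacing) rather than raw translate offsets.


A wall 4860 mm long (x), 225 mm thick (y), 2548 mm tall, with a rectangular window opening cut through it. The opening is 985 mm wide and 1118 mm tall; its sill is at z = 924 mm and its near (−x) edge is 570 mm from the wall's −x end. The opening passes through the full wall thickness.


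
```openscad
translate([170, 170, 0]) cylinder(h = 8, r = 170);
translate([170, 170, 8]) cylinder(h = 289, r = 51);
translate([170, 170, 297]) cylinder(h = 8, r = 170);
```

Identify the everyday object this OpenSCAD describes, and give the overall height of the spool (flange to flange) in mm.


A spool. The overall height is 305 mm.

Three coaxial cylinders, large–small–large — a spool. Two 8 mm flanges and a 289 mm core give 8 + 289 + 8 = 305 mm.


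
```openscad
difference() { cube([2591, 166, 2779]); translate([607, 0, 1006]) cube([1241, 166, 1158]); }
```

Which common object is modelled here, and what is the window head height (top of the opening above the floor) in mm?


A wall with a window opening. The window head height is 2164 mm.

A wall with a rectangular opening subtracted — a window. Sill at z = 1006, opening 1158 mm tall, so the head is at 1006 + 1158 = 2164 mm.


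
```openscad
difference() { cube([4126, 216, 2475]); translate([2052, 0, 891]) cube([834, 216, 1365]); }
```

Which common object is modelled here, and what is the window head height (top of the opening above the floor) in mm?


A wall with a window opening. The window head height is 2256 mm.

A wall with a rectangular opening subtracted — a window. Sill at z = 891, opening 1365 mm tall, so the head is at 891 + 1365 = 2256 mm.


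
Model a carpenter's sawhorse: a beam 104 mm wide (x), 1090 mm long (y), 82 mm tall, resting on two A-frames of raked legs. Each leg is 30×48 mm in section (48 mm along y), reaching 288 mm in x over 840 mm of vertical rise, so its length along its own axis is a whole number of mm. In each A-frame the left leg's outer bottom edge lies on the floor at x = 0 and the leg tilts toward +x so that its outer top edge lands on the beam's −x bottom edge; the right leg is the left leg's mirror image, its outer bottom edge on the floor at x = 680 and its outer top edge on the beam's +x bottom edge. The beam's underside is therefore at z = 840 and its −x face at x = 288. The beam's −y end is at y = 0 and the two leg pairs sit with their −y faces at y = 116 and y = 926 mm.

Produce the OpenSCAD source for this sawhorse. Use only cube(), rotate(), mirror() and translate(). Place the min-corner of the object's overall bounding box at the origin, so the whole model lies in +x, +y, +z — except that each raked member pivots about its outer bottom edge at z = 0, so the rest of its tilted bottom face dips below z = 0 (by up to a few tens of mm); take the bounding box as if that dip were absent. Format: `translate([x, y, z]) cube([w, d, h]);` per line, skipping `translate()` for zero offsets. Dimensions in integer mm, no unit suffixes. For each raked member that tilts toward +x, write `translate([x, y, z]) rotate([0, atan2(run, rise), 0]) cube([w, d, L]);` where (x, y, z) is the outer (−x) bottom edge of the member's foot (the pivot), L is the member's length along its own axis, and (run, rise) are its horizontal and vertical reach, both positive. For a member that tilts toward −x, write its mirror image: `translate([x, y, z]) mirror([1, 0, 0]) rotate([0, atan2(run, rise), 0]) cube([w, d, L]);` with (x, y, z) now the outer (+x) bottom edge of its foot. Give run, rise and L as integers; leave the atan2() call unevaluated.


translate([288, 0, 840]) cube([104, 1090, 82]);
translate([0, 116, 0]) rotate([0, atan2(288, 840), 0]) cube([30, 48, 888]);
translate([680, 116, 0]) mirror([1, 0, 0]) rotate([0, atan2(288, 840), 0]) cube([30, 48, 888]);
translate([0, 926, 0]) rotate([0, atan2(288, 840), 0]) cube([30, 48, 888]);
translate([680, 926, 0]) mirror([1, 0, 0]) rotate([0, atan2(288, 840), 0]) cube([30, 48, 888]);


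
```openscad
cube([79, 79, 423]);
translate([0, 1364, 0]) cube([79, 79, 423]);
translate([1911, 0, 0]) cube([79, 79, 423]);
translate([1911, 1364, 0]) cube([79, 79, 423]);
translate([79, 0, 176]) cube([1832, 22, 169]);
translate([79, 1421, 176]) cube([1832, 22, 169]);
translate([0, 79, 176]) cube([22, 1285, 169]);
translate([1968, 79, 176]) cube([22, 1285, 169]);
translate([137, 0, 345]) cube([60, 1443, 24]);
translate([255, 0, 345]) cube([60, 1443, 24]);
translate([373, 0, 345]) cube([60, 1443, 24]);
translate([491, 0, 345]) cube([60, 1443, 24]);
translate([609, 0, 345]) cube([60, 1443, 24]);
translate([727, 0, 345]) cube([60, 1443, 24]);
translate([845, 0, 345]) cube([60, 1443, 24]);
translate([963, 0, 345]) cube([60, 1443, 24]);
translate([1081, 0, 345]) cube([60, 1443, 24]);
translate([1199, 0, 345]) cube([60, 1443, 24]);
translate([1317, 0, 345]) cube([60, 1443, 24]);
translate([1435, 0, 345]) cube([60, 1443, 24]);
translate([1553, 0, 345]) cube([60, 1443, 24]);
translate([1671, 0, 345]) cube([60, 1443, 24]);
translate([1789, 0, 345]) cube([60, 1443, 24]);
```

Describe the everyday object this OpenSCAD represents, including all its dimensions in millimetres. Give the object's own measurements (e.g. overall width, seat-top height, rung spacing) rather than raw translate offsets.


A bed frame 1990 mm long (x) by 1443 mm wide (y). Four 79×79 mm corner posts, 423 mm tall, at the corners of the footprint. Four rails of 22 mm thickness and 169 mm height run between adjacent posts with their undersides at z = 176 mm, their outer faces flush with the outside of the frame (the two x-running rails run between the posts' inner faces; the two y-running rails run between the posts' inner faces). 15 slats, each 60 mm wide (x) and 24 mm thick, lie across the top of the two x-running rails, running the full 1443 mm width of the frame in y; along x they sit between the end posts with a 58 mm gap after the −x posts and between neighbouring slats, leaving 62 mm before the +x posts.


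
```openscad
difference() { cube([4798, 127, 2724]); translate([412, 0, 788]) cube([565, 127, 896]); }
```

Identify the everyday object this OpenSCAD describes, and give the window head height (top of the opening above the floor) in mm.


A wall with a window opening. The window head height is 1684 mm.

A wall with a rectangular opening subtracted — a window. Sill at z = 788, opening 896 mm tall, so the head is at 788 + 896 = 1684 mm.


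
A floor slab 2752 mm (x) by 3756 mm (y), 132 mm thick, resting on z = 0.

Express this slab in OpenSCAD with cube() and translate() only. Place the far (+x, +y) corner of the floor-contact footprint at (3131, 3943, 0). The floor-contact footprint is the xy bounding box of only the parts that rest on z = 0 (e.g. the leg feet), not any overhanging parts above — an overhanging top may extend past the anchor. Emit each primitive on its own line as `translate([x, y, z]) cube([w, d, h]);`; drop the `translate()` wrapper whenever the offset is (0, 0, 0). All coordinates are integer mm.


translate([379, 187, 0]) cube([2752, 3756, 132]);


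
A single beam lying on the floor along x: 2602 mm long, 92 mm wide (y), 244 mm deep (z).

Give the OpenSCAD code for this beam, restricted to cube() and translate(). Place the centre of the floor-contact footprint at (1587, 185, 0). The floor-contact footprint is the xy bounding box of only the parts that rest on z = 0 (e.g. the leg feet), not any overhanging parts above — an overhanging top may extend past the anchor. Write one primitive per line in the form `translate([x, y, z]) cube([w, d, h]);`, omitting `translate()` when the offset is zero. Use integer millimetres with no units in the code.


translate([286, 139, 0]) cube([2602, 92, 244]);


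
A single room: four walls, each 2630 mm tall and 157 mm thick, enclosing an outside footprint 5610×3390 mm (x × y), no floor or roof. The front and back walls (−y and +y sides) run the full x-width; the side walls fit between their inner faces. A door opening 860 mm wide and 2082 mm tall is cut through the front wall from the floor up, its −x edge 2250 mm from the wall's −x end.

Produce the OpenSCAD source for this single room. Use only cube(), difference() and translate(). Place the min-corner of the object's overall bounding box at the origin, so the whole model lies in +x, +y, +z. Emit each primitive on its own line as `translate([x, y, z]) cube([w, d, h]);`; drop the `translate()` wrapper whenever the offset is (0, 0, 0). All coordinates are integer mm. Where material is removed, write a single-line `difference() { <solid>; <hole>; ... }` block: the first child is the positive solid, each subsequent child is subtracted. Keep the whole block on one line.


difference() { cube([5610, 157, 2630]); translate([2250, 0, 0]) cube([860, 157, 2082]); }
translate([0, 3233, 0]) cube([5610, 157, 2630]);
translate([0, 157, 0]) cube([157, 3076, 2630]);
translate([5453, 157, 0]) cube([157, 3076, 2630]);


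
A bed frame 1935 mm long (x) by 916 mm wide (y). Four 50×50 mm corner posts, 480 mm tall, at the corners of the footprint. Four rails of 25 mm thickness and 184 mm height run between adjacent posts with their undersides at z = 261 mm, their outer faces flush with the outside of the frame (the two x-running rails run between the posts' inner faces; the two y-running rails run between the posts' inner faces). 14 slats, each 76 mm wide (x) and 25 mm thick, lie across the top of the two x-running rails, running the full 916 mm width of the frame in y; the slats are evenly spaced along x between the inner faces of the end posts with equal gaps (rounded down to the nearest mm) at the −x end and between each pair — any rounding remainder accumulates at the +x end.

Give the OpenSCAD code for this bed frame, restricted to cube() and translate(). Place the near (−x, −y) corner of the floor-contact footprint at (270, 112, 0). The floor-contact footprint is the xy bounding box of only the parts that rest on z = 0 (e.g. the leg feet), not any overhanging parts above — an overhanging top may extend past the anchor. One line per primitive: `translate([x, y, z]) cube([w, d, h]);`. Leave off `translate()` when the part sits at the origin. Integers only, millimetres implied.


translate([270, 112, 0]) cube([50, 50, 480]);
translate([270, 978, 0]) cube([50, 50, 480]);
translate([2155, 112, 0]) cube([50, 50, 480]);
translate([2155, 978, 0]) cube([50, 50, 480]);
translate([320, 112, 261]) cube([1835, 25, 184]);
translate([320, 1003, 261]) cube([1835, 25, 184]);
translate([270, 162, 261]) cube([25, 816, 184]);
translate([2180, 162, 261]) cube([25, 816, 184]);
translate([371, 112, 445]) cube([76, 916, 25]);
translate([498, 112, 445]) cube([76, 916, 25]);
translate([625, 112, 445]) cube([76, 916, 25]);
translate([752, 112, 445]) cube([76, 916, 25]);
translate([879, 112, 445]) cube([76, 916, 25]);
translate([1006, 112, 445]) cube([76, 916, 25]);
translate([1133, 112, 445]) cube([76, 916, 25]);
translate([1260, 112, 445]) cube([76, 916, 25]);
translate([1387, 112, 445]) cube([76, 916, 25]);
translate([1514, 112, 445]) cube([76, 916, 25]);
translate([1641, 112, 445]) cube([76, 916, 25]);
translate([1768, 112, 445]) cube([76, 916, 25]);
translate([1895, 112, 445]) cube([76, 916, 25]);
translate([2022, 112, 445]) cube([76, 916, 25]);


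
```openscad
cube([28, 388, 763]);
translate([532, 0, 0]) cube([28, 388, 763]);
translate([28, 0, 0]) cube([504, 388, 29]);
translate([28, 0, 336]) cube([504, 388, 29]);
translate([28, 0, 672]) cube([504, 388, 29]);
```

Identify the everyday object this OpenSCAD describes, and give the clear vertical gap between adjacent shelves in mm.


A bookshelf. The clear shelf gap is 307 mm.

Two tall side panels with 3 horizontal boards between them — a bookshelf. The first two shelf undersides are at z = 0 and z = 336; with shelf thickness 29, the clear gap is 336 − 0 − 29 = 307 mm.


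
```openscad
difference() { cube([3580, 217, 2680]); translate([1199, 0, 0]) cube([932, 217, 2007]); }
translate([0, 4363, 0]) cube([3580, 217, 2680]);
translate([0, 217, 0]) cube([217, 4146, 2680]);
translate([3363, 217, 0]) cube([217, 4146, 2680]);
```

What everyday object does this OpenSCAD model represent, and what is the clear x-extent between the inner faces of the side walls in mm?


A single room. The interior width is 3146 mm.

Four walls enclosing a rectangle with a door in the front wall — a room. Outside width 3580 minus two 217 mm walls gives 3146 mm.


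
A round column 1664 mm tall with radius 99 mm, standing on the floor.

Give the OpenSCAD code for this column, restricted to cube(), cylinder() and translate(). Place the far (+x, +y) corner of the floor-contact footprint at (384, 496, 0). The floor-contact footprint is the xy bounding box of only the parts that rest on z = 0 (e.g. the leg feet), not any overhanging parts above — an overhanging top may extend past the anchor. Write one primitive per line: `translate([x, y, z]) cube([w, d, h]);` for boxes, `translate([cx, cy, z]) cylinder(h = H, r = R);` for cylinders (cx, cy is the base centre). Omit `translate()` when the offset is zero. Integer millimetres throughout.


translate([285, 397, 0]) cylinder(h = 1664, r = 99);


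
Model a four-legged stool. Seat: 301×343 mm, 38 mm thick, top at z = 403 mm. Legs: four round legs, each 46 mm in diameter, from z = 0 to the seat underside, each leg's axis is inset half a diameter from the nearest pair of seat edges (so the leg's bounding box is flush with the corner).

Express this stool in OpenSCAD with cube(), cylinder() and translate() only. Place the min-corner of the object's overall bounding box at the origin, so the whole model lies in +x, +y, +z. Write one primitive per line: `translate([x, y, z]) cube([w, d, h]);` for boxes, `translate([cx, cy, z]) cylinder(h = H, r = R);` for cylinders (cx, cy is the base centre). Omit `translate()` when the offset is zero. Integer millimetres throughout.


// leg_h = 403 - 38 = 365
translate([0, 0, 365]) cube([301, 343, 38]);
translate([23, 23, 0]) cylinder(h = 365, r = 23);
translate([278, 23, 0]) cylinder(h = 365, r = 23);
translate([23, 320, 0]) cylinder(h = 365, r = 23);
translate([278, 320, 0]) cylinder(h = 365, r = 23);


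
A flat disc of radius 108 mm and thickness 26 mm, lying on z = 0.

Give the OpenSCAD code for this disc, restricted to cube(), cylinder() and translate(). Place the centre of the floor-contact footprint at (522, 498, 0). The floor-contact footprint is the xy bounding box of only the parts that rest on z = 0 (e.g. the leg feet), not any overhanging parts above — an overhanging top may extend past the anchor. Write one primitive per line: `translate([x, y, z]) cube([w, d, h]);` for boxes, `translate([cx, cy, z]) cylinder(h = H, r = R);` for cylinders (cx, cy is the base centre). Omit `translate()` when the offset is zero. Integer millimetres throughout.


translate([522, 498, 0]) cylinder(h = 26, r = 108);


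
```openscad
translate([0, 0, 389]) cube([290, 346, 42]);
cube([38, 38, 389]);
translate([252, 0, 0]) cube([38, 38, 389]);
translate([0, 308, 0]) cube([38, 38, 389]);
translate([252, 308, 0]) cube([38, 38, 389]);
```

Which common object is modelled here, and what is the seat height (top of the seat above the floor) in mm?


A stool. The seat height is 431 mm.

A 290×346×42 slab at z = 389 on four corner posts — a stool. The seat top is 389 + 42 = 431 mm.


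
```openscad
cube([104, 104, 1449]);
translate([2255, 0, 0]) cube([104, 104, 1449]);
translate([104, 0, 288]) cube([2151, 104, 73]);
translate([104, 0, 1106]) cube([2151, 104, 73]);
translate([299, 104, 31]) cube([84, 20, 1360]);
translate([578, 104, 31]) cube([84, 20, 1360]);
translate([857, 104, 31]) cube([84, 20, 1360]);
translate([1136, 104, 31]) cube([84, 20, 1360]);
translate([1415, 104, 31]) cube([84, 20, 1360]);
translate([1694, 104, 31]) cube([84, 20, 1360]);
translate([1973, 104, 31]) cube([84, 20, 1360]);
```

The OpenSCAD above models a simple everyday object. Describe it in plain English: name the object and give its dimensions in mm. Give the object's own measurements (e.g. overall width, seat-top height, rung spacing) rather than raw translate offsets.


A fence section. Two 104×104 mm posts, 1449 mm tall, stand on the floor with a clear span of 2151 mm between their inner faces. Two horizontal rails of 104×73 mm section span the gap between the posts with their undersides at z = 288 mm and z = 1106 mm, flush with the posts' −y face. 7 pickets, each 84 mm wide, 20 mm thick and 1360 mm tall, are fixed to the +y face of the rails with their bottoms at z = 31 mm, spaced across the span with a 195 mm gap after the −x post and between neighbouring pickets, with 198 mm left before the +x post.


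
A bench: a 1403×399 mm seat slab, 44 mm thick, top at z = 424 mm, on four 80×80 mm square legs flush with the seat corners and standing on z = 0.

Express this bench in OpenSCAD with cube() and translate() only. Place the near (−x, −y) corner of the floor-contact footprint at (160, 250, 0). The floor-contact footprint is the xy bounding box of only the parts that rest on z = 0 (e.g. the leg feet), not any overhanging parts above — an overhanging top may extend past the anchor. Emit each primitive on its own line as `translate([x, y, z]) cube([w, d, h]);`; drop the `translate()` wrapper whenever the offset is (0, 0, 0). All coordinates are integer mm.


// leg_h = 424 − 44 = 380
translate([160, 250, 380]) cube([1403, 399, 44]);
translate([160, 250, 0]) cube([80, 80, 380]);
translate([160, 569, 0]) cube([80, 80, 380]);
translate([1483, 250, 0]) cube([80, 80, 380]);
translate([1483, 569, 0]) cube([80, 80, 380]);


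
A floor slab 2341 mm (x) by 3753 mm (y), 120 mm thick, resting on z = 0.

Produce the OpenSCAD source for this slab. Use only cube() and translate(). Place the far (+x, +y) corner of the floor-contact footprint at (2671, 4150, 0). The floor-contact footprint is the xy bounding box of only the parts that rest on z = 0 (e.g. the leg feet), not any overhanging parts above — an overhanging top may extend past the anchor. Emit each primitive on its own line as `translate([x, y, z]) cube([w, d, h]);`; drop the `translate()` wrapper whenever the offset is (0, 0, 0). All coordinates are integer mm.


translate([330, 397, 0]) cube([2341, 3753, 120]);


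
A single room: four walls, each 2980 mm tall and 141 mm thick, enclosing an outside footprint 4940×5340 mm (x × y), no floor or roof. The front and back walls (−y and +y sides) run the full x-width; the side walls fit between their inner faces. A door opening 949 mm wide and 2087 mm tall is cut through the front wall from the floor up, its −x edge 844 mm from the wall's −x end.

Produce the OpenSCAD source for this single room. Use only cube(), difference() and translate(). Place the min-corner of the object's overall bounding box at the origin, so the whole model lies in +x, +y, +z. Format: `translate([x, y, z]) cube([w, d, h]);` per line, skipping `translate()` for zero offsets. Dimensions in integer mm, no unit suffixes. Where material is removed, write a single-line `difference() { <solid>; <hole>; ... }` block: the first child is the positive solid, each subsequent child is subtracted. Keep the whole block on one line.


difference() { cube([4940, 141, 2980]); translate([844, 0, 0]) cube([949, 141, 2087]); }
translate([0, 5199, 0]) cube([4940, 141, 2980]);
translate([0, 141, 0]) cube([141, 5058, 2980]);
translate([4799, 141, 0]) cube([141, 5058, 2980]);


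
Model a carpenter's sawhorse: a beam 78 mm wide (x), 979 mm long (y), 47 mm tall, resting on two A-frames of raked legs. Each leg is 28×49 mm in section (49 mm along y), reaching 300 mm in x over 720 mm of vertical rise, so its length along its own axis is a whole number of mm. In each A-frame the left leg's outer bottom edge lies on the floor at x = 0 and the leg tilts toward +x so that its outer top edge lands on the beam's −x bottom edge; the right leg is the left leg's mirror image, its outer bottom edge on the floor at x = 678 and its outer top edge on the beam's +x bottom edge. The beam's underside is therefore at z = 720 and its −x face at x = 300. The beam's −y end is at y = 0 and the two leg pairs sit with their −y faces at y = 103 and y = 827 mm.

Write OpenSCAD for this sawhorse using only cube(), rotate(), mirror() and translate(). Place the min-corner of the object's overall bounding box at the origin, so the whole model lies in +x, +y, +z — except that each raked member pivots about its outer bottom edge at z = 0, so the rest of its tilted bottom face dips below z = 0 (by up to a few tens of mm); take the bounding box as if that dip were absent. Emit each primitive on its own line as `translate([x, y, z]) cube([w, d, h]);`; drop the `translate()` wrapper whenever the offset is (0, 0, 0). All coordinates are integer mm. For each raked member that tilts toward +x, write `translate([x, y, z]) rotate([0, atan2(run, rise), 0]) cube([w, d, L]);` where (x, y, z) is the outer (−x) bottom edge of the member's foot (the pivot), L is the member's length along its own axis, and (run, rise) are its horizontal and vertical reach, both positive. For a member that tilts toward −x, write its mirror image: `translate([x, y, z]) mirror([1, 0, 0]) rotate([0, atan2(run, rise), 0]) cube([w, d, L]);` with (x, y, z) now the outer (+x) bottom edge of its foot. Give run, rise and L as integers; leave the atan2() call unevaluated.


translate([300, 0, 720]) cube([78, 979, 47]);
translate([0, 103, 0]) rotate([0, atan2(300, 720), 0]) cube([28, 49, 780]);
translate([678, 103, 0]) mirror([1, 0, 0]) rotate([0, atan2(300, 720), 0]) cube([28, 49, 780]);
translate([0, 827, 0]) rotate([0, atan2(300, 720), 0]) cube([28, 49, 780]);
translate([678, 827, 0]) mirror([1, 0, 0]) rotate([0, atan2(300, 720), 0]) cube([28, 49, 780]);


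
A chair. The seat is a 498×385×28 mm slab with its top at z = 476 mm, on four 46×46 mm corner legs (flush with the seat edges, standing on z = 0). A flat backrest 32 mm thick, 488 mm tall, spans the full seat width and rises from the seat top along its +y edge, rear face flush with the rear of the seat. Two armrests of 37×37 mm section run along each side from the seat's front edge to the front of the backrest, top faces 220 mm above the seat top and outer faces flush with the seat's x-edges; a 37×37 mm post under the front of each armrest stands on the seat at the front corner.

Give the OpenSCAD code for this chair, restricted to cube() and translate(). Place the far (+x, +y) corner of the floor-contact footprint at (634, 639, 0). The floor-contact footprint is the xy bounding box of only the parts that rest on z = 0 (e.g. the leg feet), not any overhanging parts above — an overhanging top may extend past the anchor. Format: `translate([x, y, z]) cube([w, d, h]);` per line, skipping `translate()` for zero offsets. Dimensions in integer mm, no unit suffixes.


translate([136, 254, 448]) cube([498, 385, 28]);
translate([136, 254, 0]) cube([46, 46, 448]);
translate([588, 254, 0]) cube([46, 46, 448]);
translate([136, 593, 0]) cube([46, 46, 448]);
translate([588, 593, 0]) cube([46, 46, 448]);
translate([136, 607, 476]) cube([498, 32, 488]);
translate([136, 254, 659]) cube([37, 353, 37]);
translate([597, 254, 659]) cube([37, 353, 37]);
translate([136, 254, 476]) cube([37, 37, 183]);
translate([597, 254, 476]) cube([37, 37, 183]);


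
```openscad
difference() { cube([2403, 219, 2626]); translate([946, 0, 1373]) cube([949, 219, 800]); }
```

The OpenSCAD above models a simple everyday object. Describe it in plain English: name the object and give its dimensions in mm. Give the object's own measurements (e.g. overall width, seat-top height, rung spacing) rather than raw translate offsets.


A wall 2403 mm long (x), 219 mm thick (y), 2626 mm tall, with a rectangular window opening cut through it. The opening is 949 mm wide and 800 mm tall; its sill is at z = 1373 mm and its near (−x) edge is 946 mm from the wall's −x end. The opening passes through the full wall thickness.


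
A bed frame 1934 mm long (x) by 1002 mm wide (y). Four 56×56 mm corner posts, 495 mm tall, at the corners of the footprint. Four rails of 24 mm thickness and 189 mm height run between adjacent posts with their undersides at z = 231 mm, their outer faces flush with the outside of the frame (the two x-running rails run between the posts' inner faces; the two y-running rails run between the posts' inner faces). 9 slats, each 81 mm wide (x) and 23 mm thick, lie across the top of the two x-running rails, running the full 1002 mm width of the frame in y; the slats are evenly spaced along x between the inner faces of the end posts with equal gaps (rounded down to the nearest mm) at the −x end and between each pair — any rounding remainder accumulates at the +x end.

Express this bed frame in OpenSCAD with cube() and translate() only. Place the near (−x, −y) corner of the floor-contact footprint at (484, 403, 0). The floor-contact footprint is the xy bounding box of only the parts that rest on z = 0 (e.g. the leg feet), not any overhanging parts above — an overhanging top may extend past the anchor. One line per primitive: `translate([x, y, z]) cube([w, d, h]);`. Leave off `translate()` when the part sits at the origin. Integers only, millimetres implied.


translate([484, 403, 0]) cube([56, 56, 495]);
translate([484, 1349, 0]) cube([56, 56, 495]);
translate([2362, 403, 0]) cube([56, 56, 495]);
translate([2362, 1349, 0]) cube([56, 56, 495]);
translate([540, 403, 231]) cube([1822, 24, 189]);
translate([540, 1381, 231]) cube([1822, 24, 189]);
translate([484, 459, 231]) cube([24, 890, 189]);
translate([2394, 459, 231]) cube([24, 890, 189]);
translate([649, 403, 420]) cube([81, 1002, 23]);
translate([839, 403, 420]) cube([81, 1002, 23]);
translate([1029, 403, 420]) cube([81, 1002, 23]);
translate([1219, 403, 420]) cube([81, 1002, 23]);
translate([1409, 403, 420]) cube([81, 1002, 23]);
translate([1599, 403, 420]) cube([81, 1002, 23]);
translate([1789, 403, 420]) cube([81, 1002, 23]);
translate([1979, 403, 420]) cube([81, 1002, 23]);
translate([2169, 403, 420]) cube([81, 1002, 23]);


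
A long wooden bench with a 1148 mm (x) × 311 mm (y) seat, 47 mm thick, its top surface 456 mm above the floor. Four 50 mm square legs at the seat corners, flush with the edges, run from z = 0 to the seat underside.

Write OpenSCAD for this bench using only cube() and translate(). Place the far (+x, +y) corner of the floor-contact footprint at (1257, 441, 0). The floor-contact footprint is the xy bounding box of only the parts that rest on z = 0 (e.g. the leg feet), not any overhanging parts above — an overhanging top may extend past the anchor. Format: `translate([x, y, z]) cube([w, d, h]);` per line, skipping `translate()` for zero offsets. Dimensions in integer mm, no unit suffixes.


// leg_h = 456 − 47 = 409
translate([109, 130, 409]) cube([1148, 311, 47]);
translate([109, 130, 0]) cube([50, 50, 409]);
translate([109, 391, 0]) cube([50, 50, 409]);
translate([1207, 130, 0]) cube([50, 50, 409]);
translate([1207, 391, 0]) cube([50, 50, 409]);


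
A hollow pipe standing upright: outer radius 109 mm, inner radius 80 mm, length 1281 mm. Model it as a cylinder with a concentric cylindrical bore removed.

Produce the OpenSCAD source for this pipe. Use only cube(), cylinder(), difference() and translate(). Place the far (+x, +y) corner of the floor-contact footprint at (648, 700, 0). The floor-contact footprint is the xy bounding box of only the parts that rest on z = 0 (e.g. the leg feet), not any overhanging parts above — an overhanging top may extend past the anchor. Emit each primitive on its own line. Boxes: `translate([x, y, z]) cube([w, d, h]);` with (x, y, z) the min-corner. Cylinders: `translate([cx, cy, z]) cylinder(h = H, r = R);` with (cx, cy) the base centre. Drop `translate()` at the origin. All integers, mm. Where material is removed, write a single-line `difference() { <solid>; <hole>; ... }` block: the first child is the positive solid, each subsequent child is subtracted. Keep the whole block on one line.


difference() { translate([539, 591, 0]) cylinder(h = 1281, r = 109); translate([539, 591, 0]) cylinder(h = 1281, r = 80); }


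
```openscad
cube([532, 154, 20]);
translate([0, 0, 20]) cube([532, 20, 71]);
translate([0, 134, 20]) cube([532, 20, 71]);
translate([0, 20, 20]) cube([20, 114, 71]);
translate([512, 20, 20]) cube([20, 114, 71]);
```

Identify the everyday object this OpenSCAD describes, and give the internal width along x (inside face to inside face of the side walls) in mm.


An open box. The internal width is 492 mm.

A 532×154 base slab with four walls standing on it — an open box. The base is 532 mm wide and the walls are 20 mm thick, so the internal width is 532 − 2 × 20 = 492 mm.


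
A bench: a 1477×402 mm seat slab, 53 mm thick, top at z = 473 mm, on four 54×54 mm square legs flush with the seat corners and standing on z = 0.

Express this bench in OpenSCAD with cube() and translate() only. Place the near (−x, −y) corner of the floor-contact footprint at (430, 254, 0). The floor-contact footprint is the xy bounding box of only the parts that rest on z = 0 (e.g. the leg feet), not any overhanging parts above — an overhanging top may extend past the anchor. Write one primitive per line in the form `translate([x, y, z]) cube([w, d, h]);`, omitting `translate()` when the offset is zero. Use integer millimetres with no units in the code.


// leg_h = 473 − 53 = 420
translate([430, 254, 420]) cube([1477, 402, 53]);
translate([430, 254, 0]) cube([54, 54, 420]);
translate([430, 602, 0]) cube([54, 54, 420]);
translate([1853, 254, 0]) cube([54, 54, 420]);
translate([1853, 602, 0]) cube([54, 54, 420]);


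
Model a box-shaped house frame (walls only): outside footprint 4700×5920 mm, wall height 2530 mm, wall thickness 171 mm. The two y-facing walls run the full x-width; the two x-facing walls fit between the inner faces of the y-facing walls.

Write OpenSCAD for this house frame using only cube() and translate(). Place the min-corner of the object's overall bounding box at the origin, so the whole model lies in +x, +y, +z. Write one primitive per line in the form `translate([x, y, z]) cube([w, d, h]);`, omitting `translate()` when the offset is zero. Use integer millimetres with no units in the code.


cube([4700, 171, 2530]);
translate([0, 5749, 0]) cube([4700, 171, 2530]);
translate([0, 171, 0]) cube([171, 5578, 2530]);
translate([4529, 171, 0]) cube([171, 5578, 2530]);


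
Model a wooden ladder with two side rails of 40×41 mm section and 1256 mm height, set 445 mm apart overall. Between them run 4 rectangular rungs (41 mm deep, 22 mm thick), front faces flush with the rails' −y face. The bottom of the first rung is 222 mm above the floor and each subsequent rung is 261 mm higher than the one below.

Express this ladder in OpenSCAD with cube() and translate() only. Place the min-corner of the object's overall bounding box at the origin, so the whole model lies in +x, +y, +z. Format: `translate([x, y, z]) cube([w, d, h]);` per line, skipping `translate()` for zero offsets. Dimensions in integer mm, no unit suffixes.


cube([40, 41, 1256]);
translate([405, 0, 0]) cube([40, 41, 1256]);
translate([40, 0, 222]) cube([365, 41, 22]);
translate([40, 0, 483]) cube([365, 41, 22]);
translate([40, 0, 744]) cube([365, 41, 22]);
translate([40, 0, 1005]) cube([365, 41, 22]);


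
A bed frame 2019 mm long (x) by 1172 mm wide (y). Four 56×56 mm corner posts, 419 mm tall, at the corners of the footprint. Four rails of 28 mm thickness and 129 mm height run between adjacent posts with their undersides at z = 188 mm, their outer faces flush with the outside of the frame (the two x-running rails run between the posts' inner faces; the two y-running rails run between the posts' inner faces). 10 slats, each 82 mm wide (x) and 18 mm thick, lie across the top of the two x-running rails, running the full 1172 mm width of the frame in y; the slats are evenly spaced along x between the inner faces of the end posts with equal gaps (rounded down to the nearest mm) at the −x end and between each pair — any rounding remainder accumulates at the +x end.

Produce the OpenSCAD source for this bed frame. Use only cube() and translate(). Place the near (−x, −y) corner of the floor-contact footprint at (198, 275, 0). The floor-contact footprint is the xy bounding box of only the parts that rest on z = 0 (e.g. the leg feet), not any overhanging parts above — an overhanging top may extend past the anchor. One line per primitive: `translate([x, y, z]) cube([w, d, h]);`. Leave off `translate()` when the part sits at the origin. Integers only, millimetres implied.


translate([198, 275, 0]) cube([56, 56, 419]);
translate([198, 1391, 0]) cube([56, 56, 419]);
translate([2161, 275, 0]) cube([56, 56, 419]);
translate([2161, 1391, 0]) cube([56, 56, 419]);
translate([254, 275, 188]) cube([1907, 28, 129]);
translate([254, 1419, 188]) cube([1907, 28, 129]);
translate([198, 331, 188]) cube([28, 1060, 129]);
translate([2189, 331, 188]) cube([28, 1060, 129]);
translate([352, 275, 317]) cube([82, 1172, 18]);
translate([532, 275, 317]) cube([82, 1172, 18]);
translate([712, 275, 317]) cube([82, 1172, 18]);
translate([892, 275, 317]) cube([82, 1172, 18]);
translate([1072, 275, 317]) cube([82, 1172, 18]);
translate([1252, 275, 317]) cube([82, 1172, 18]);
translate([1432, 275, 317]) cube([82, 1172, 18]);
translate([1612, 275, 317]) cube([82, 1172, 18]);
translate([1792, 275, 317]) cube([82, 1172, 18]);
translate([1972, 275, 317]) cube([82, 1172, 18]);


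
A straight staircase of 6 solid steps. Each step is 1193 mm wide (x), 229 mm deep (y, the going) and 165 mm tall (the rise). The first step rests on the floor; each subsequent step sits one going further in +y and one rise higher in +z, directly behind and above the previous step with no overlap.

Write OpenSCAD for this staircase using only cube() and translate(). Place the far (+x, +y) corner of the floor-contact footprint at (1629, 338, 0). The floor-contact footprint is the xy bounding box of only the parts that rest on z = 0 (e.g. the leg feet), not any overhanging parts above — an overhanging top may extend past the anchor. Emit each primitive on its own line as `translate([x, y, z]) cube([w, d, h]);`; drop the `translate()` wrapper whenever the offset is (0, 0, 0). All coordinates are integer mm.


translate([436, 109, 0]) cube([1193, 229, 165]);
translate([436, 338, 165]) cube([1193, 229, 165]);
translate([436, 567, 330]) cube([1193, 229, 165]);
translate([436, 796, 495]) cube([1193, 229, 165]);
translate([436, 1025, 660]) cube([1193, 229, 165]);
translate([436, 1254, 825]) cube([1193, 229, 165]);


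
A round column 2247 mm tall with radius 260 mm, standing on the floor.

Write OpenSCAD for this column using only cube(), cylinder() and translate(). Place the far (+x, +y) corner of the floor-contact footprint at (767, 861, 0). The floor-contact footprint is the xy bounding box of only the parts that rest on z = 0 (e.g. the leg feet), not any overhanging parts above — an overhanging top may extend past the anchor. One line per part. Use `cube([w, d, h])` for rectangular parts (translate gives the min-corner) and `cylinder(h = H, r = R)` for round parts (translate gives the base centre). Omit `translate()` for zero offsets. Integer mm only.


translate([507, 601, 0]) cylinder(h = 2247, r = 260);


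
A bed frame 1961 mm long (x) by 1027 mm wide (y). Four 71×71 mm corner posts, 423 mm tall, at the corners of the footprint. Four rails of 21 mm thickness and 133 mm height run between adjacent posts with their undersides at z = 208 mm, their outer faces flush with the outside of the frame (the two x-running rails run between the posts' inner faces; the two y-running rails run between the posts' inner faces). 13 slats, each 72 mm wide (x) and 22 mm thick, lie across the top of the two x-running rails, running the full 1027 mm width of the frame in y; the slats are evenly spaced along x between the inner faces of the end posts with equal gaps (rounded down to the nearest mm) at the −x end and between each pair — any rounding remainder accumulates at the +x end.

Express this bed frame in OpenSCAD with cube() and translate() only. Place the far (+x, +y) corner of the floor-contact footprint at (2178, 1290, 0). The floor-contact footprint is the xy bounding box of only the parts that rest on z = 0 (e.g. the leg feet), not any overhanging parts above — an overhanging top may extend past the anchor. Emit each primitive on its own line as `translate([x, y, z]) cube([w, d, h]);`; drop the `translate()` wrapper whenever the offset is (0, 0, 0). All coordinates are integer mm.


translate([217, 263, 0]) cube([71, 71, 423]);
translate([217, 1219, 0]) cube([71, 71, 423]);
translate([2107, 263, 0]) cube([71, 71, 423]);
translate([2107, 1219, 0]) cube([71, 71, 423]);
translate([288, 263, 208]) cube([1819, 21, 133]);
translate([288, 1269, 208]) cube([1819, 21, 133]);
translate([217, 334, 208]) cube([21, 885, 133]);
translate([2157, 334, 208]) cube([21, 885, 133]);
translate([351, 263, 341]) cube([72, 1027, 22]);
translate([486, 263, 341]) cube([72, 1027, 22]);
translate([621, 263, 341]) cube([72, 1027, 22]);
translate([756, 263, 341]) cube([72, 1027, 22]);
translate([891, 263, 341]) cube([72, 1027, 22]);
translate([1026, 263, 341]) cube([72, 1027, 22]);
translate([1161, 263, 341]) cube([72, 1027, 22]);
translate([1296, 263, 341]) cube([72, 1027, 22]);
translate([1431, 263, 341]) cube([72, 1027, 22]);
translate([1566, 263, 341]) cube([72, 1027, 22]);
translate([1701, 263, 341]) cube([72, 1027, 22]);
translate([1836, 263, 341]) cube([72, 1027, 22]);
translate([1971, 263, 341]) cube([72, 1027, 22]);


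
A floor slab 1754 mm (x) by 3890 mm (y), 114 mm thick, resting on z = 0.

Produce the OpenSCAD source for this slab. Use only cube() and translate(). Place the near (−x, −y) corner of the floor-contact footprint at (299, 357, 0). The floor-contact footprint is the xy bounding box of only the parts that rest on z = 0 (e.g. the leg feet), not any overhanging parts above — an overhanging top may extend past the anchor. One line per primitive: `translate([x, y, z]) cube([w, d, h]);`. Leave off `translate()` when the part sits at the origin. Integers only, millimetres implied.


translate([299, 357, 0]) cube([1754, 3890, 114]);
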